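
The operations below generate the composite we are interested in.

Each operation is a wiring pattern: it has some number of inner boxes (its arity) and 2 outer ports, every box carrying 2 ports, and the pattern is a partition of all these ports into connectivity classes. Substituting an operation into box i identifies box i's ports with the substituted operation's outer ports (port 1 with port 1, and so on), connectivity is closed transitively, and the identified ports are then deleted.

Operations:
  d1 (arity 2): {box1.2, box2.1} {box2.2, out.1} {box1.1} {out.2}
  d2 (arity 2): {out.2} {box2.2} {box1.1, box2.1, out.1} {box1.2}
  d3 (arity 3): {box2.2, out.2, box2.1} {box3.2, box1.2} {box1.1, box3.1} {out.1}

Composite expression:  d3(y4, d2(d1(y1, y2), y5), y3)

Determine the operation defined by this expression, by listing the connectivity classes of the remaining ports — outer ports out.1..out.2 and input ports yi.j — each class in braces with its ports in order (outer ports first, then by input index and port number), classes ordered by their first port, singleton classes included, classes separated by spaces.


{out.1} {out.2, y2.2, y5.1} {y1.1} {y1.2, y2.1} {y3.1, y4.1} {y3.2, y4.2} {y5.2}

Reachability decides: close wires over d3-identified ports.
through d1, on inputs (y1, y2): {out.1, y2.2} {out.2} {y1.1} {y1.2, y2.1} (out.j = stage outer ports)
through d2, on inputs (y1, y2, y5): {out.1, y2.2, y5.1} {out.2} {y1.1} {y1.2, y2.1} {y5.2} (out.j = stage outer ports)
through d3, on inputs (y4, y1, y2, y5, y3): {out.1} {out.2, y2.2, y5.1} {y1.1} {y1.2, y2.1} {y3.1, y4.1} {y3.2, y4.2} {y5.2} (out.j = stage outer ports)


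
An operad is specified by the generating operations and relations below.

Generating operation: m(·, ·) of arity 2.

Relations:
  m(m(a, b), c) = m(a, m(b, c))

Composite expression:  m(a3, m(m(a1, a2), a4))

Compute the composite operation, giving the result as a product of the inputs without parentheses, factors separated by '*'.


a3 * a1 * a2 * a4

All parenthesizations of m agree; list the a-inputs left to right.
m(a1, a2) unparenthesizes to a1 * a2
m(m(a1, a2), a4) unparenthesizes to a1 * a2 * a4
m(a3, m(m(a1, a2), a4)) unparenthesizes to a3 * a1 * a2 * a4


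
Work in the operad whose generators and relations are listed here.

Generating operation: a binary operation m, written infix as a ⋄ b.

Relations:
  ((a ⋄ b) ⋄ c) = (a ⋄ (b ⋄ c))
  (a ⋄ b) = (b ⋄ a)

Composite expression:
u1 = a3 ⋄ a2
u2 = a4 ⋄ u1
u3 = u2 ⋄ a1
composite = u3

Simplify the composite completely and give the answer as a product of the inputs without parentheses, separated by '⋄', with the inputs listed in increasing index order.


a1 ⋄ a2 ⋄ a3 ⋄ a4

With m associative and commutative, the a-input set is all that matters.
(a3 ⋄ a2) linearizes to a3 ⋄ a2
(a4 ⋄ (a3 ⋄ a2)) linearizes to a4 ⋄ a3 ⋄ a2
((a4 ⋄ (a3 ⋄ a2)) ⋄ a1) linearizes to a4 ⋄ a3 ⋄ a2 ⋄ a1
commutativity sorts the factors: a1 ⋄ a2 ⋄ a3 ⋄ a4


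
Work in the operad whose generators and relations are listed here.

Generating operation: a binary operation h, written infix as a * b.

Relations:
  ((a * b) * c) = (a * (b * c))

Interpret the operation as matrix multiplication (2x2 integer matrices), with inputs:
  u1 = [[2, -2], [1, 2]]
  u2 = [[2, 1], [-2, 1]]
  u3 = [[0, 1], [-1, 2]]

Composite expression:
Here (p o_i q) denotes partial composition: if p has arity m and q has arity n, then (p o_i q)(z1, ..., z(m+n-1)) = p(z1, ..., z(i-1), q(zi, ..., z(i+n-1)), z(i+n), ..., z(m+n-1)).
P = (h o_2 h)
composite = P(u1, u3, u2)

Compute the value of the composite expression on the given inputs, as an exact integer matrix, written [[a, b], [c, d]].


[[8, 0], [-14, 3]]

(u3 * u2) = [[-2, 1], [-6, 1]]
(u1 * (u3 * u2)) = [[8, 0], [-14, 3]]


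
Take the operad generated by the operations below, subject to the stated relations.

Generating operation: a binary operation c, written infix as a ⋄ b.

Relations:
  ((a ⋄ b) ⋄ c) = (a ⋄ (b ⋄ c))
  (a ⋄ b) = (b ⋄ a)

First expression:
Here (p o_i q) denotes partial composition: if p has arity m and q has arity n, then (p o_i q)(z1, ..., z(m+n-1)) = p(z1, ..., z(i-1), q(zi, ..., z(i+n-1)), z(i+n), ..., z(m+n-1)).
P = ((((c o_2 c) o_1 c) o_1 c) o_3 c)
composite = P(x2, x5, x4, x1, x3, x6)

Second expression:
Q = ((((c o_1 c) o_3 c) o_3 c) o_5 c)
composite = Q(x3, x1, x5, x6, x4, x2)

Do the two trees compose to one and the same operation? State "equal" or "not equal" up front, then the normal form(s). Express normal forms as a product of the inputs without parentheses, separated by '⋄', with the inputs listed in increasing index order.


equal; both compose to x1 ⋄ x2 ⋄ x3 ⋄ x4 ⋄ x5 ⋄ x6

The first composite normalizes to x1 ⋄ x2 ⋄ x3 ⋄ x4 ⋄ x5 ⋄ x6
The second composite normalizes to x1 ⋄ x2 ⋄ x3 ⋄ x4 ⋄ x5 ⋄ x6
One common form — equal.


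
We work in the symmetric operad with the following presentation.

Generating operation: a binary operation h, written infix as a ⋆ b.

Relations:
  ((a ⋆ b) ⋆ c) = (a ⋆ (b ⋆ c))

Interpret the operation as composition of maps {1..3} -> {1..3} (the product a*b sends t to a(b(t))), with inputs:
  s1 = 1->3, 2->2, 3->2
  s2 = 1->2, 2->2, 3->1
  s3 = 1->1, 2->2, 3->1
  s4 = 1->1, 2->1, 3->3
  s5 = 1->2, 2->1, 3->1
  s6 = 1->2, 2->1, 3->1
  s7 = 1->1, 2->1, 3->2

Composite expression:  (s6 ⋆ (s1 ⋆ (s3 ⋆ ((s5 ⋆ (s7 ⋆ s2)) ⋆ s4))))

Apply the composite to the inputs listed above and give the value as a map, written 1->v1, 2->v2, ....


1->1, 2->1, 3->1

(s7 ⋆ s2) = 1->1, 2->1, 3->1
(s5 ⋆ (s7 ⋆ s2)) = 1->2, 2->2, 3->2
((s5 ⋆ (s7 ⋆ s2)) ⋆ s4) = 1->2, 2->2, 3->2
(s3 ⋆ ((s5 ⋆ (s7 ⋆ s2)) ⋆ s4)) = 1->2, 2->2, 3->2
(s1 ⋆ (s3 ⋆ ((s5 ⋆ (s7 ⋆ s2)) ⋆ s4))) = 1->2, 2->2, 3->2
(s6 ⋆ (s1 ⋆ (s3 ⋆ ((s5 ⋆ (s7 ⋆ s2)) ⋆ s4)))) = 1->1, 2->1, 3->1


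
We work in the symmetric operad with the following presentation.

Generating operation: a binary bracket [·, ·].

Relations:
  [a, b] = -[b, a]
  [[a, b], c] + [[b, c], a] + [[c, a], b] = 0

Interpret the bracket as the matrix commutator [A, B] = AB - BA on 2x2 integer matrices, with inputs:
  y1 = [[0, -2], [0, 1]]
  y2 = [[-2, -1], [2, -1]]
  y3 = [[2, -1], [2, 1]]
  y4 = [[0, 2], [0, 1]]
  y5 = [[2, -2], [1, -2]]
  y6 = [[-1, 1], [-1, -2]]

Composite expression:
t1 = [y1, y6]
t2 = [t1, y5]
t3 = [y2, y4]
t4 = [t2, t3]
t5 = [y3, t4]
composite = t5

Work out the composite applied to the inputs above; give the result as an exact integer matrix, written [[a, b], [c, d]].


[[120, -90], [-60, -120]]

[y1, y6] = [[2, 1], [-1, -2]]
[[y1, y6], y5] = [[-1, -12], [-8, 1]]
[y2, y4] = [[-4, -3], [-2, 4]]
[[[y1, y6], y5], [y2, y4]] = [[0, -90], [60, 0]]
[y3, [[[y1, y6], y5], [y2, y4]]] = [[120, -90], [-60, -120]]


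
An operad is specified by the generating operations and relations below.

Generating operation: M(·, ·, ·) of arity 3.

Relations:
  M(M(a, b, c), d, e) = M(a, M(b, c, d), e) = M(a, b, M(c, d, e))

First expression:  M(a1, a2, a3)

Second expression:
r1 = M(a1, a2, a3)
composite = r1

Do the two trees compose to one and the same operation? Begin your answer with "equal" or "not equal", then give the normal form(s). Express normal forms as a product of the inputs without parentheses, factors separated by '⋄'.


equal: each reduces to a1 ⋄ a2 ⋄ a3

The first expression reduces to a1 ⋄ a2 ⋄ a3
The second expression reduces to a1 ⋄ a2 ⋄ a3
Identical normal forms: equal.


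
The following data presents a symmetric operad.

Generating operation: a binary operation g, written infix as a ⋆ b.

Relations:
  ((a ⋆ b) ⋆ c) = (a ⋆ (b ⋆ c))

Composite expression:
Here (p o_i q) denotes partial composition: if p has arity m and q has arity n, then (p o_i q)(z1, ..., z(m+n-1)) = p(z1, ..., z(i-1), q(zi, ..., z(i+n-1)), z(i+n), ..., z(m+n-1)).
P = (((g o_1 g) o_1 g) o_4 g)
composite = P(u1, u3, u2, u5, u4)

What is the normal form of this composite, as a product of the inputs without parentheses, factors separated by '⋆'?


u1 ⋆ u3 ⋆ u2 ⋆ u5 ⋆ u4


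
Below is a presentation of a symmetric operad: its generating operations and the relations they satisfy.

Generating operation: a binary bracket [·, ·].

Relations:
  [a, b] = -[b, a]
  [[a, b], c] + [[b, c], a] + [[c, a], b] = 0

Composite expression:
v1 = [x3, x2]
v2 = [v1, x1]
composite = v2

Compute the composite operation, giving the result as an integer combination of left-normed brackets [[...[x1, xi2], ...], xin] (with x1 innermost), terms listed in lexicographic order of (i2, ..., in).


[[x1, x2], x3] - [[x1, x3], x2]


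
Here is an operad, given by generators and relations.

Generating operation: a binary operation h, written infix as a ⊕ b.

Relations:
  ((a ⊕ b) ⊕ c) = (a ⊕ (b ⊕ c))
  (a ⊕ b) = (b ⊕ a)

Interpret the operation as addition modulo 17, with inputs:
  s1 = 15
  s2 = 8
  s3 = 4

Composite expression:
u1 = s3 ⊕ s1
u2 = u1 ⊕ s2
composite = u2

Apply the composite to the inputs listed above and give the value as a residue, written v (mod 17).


(s3 ⊕ s1) = 2
((s3 ⊕ s1) ⊕ s2) = 10

10 (mod 17)


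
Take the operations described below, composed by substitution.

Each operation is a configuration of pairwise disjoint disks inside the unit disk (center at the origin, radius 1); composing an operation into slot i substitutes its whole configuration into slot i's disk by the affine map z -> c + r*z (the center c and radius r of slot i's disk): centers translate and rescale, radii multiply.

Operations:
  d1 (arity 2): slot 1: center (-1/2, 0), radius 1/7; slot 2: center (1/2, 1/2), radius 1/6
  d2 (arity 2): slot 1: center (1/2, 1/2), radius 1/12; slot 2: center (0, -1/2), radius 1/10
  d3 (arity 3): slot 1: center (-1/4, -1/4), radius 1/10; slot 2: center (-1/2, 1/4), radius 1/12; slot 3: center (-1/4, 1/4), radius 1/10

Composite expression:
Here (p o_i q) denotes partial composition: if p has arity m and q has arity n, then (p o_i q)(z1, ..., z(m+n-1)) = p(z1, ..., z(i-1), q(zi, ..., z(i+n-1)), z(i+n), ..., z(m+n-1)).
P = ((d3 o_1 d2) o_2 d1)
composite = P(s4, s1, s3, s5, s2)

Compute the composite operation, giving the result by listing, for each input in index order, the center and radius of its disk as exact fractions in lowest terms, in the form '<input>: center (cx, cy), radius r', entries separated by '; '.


s1: center (-51/200, -3/10), radius 1/700; s2: center (-1/4, 1/4), radius 1/10; s3: center (-49/200, -59/200), radius 1/600; s4: center (-1/5, -1/5), radius 1/120; s5: center (-1/2, 1/4), radius 1/12


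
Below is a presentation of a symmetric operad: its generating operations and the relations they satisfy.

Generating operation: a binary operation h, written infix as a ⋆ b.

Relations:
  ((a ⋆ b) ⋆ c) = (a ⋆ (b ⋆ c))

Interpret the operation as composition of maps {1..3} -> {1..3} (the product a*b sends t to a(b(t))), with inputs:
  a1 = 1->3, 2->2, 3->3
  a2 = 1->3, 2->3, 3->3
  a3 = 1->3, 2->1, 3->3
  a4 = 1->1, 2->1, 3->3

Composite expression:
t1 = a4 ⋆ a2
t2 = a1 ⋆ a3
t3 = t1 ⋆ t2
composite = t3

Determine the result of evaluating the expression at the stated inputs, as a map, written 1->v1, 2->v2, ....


1->3, 2->3, 3->3

(a4 ⋆ a2) = 1->3, 2->3, 3->3
(a1 ⋆ a3) = 1->3, 2->3, 3->3
((a4 ⋆ a2) ⋆ (a1 ⋆ a3)) = 1->3, 2->3, 3->3


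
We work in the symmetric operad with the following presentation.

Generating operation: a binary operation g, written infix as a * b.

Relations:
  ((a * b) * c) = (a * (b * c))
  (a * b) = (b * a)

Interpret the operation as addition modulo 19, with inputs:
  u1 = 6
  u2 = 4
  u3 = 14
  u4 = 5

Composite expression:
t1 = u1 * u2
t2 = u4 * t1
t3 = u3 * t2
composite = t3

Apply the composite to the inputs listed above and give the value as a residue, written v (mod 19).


10 (mod 19)

(u1 * u2) = 10
(u4 * (u1 * u2)) = 15
(u3 * (u4 * (u1 * u2))) = 10


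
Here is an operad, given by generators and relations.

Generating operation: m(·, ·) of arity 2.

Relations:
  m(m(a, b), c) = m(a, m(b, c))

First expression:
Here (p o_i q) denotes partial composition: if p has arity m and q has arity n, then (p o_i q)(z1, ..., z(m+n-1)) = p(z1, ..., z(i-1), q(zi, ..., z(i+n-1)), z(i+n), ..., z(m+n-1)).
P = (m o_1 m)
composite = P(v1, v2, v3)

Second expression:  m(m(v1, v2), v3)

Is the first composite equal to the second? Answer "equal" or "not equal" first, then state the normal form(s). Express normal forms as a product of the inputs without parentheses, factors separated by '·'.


equal — both sides give v1 · v2 · v3

Reducing the first expression gives v1 · v2 · v3
Reducing the second expression gives v1 · v2 · v3
Both agree, so they are equal.


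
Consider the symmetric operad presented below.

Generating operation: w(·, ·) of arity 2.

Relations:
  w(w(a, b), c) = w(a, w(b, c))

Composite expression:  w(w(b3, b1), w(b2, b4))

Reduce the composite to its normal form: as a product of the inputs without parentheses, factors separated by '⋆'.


b3 ⋆ b1 ⋆ b2 ⋆ b4

Under associativity of w, the answer is the b's in reading order.
w(b3, b1) unparenthesizes to b3 ⋆ b1
w(b2, b4) unparenthesizes to b2 ⋆ b4
w(w(b3, b1), w(b2, b4)) unparenthesizes to b3 ⋆ b1 ⋆ b2 ⋆ b4


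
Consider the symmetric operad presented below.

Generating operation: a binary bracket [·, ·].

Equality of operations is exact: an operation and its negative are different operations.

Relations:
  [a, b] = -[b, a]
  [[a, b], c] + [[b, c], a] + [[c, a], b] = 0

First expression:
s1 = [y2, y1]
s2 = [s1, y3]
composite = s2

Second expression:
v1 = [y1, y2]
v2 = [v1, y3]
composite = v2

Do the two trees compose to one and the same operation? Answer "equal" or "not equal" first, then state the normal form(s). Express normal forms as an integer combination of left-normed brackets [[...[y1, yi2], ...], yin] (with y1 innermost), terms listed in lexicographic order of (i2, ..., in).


not equal — first -[[y1, y2], y3], second [[y1, y2], y3]


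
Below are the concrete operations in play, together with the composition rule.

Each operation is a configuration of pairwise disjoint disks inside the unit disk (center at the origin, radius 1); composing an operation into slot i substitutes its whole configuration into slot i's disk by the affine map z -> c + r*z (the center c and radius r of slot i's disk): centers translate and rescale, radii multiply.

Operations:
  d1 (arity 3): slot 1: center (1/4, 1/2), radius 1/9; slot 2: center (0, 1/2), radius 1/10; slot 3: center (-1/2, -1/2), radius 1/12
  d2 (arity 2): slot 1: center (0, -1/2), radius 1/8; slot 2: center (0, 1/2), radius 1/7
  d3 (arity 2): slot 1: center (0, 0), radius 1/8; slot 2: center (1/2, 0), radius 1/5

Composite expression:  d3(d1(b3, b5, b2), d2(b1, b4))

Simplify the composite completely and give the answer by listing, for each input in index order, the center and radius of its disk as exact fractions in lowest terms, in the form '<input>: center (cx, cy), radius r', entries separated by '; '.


Affine substitution under d3: radii multiply and b-centers shift.
tracing b3 down its 2-map path: center (1/32, 1/16), radius 1/72
tracing b5 down its 2-map path: center (0, 1/16), radius 1/80
tracing b2 down its 2-map path: center (-1/16, -1/16), radius 1/96
tracing b1 down its 2-map path: center (1/2, -1/10), radius 1/40
tracing b4 down its 2-map path: center (1/2, 1/10), radius 1/35

b1: center (1/2, -1/10), radius 1/40; b2: center (-1/16, -1/16), radius 1/96; b3: center (1/32, 1/16), radius 1/72; b4: center (1/2, 1/10), radius 1/35; b5: center (0, 1/16), radius 1/80


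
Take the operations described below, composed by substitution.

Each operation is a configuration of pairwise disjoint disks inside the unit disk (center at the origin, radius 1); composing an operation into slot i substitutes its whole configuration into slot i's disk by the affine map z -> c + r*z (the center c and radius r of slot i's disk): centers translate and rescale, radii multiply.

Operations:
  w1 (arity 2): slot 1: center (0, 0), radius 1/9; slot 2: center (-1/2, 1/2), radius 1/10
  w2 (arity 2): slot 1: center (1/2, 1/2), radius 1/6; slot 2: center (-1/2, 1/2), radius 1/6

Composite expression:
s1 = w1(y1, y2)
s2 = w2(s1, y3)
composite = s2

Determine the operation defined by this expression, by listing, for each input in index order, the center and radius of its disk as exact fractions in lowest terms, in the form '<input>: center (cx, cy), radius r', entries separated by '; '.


y1: center (1/2, 1/2), radius 1/54; y2: center (5/12, 7/12), radius 1/60; y3: center (-1/2, 1/2), radius 1/6

Only the slot chain above each y matters under w2; compose those maps.
tracing y1 down its 2-map path: center (1/2, 1/2), radius 1/54
tracing y2 down its 2-map path: center (5/12, 7/12), radius 1/60
tracing y3 down its 1-map path: center (-1/2, 1/2), radius 1/6


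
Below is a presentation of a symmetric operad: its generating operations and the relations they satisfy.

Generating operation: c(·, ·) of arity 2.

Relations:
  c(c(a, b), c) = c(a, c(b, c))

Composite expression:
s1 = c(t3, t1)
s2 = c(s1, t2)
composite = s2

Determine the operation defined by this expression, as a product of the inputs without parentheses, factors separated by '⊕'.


t3 ⊕ t1 ⊕ t2

All parenthesizations of c agree; list the t-inputs left to right.
c(t3, t1) flattens to t3 ⊕ t1
c(c(t3, t1), t2) flattens to t3 ⊕ t1 ⊕ t2


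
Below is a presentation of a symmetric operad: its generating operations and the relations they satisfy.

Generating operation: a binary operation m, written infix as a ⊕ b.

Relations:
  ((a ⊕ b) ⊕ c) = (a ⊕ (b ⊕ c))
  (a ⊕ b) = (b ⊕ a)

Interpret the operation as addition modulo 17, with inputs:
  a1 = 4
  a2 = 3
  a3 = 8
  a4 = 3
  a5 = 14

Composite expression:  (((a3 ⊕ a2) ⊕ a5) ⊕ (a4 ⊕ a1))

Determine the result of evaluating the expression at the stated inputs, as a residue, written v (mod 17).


15 (mod 17)


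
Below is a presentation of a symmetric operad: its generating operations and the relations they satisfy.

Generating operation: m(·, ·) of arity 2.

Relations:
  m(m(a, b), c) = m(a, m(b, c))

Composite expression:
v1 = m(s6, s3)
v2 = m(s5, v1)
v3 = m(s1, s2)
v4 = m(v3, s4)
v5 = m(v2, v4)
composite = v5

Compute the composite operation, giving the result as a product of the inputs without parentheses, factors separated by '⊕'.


s5 ⊕ s6 ⊕ s3 ⊕ s1 ⊕ s2 ⊕ s4

Key point: m is associative — brackets drop, the s-order remains.
m(s6, s3) collapses to s6 ⊕ s3
m(s5, m(s6, s3)) collapses to s5 ⊕ s6 ⊕ s3
m(s1, s2) collapses to s1 ⊕ s2
m(m(s1, s2), s4) collapses to s1 ⊕ s2 ⊕ s4
m(m(s5, m(s6, s3)), m(m(s1, s2), s4)) collapses to s5 ⊕ s6 ⊕ s3 ⊕ s1 ⊕ s2 ⊕ s4


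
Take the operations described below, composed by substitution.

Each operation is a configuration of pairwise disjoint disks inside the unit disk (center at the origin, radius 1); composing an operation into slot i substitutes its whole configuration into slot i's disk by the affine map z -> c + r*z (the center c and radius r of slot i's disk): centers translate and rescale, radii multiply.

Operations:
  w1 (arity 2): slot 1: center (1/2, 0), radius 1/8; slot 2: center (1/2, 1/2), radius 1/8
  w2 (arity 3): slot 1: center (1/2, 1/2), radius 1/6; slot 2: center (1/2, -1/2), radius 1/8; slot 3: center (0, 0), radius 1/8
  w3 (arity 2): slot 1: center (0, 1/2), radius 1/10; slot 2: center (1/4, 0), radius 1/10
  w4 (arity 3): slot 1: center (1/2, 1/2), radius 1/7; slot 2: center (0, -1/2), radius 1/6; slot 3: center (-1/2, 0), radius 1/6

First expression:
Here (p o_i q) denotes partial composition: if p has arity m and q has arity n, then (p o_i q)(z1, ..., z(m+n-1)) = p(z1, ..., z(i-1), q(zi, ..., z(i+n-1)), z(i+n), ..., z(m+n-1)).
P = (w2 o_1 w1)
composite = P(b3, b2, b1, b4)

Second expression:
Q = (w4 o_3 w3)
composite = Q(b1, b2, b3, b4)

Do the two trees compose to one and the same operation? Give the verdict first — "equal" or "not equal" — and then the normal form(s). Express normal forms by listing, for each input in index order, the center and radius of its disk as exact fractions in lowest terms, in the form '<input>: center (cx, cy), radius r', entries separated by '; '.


The first composite normalizes to b1: center (1/2, -1/2), radius 1/8; b2: center (7/12, 7/12), radius 1/48; b3: center (7/12, 1/2), radius 1/48; b4: center (0, 0), radius 1/8
The second composite normalizes to b1: center (1/2, 1/2), radius 1/7; b2: center (0, -1/2), radius 1/6; b3: center (-1/2, 1/12), radius 1/60; b4: center (-11/24, 0), radius 1/60
The forms do not match — not equal.

not equal; first: b1: center (1/2, -1/2), radius 1/8; b2: center (7/12, 7/12), radius 1/48; b3: center (7/12, 1/2), radius 1/48; b4: center (0, 0), radius 1/8; second: b1: center (1/2, 1/2), radius 1/7; b2: center (0, -1/2), radius 1/6; b3: center (-1/2, 1/12), radius 1/60; b4: center (-11/24, 0), radius 1/60


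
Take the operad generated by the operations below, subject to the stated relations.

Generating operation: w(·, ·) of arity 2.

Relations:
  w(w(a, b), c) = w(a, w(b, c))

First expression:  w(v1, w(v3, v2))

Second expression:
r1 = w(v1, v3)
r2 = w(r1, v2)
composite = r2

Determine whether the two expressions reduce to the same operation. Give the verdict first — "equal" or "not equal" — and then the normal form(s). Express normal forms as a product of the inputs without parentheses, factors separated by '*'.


equal — both sides give v1 * v3 * v2

Normal form of the first expression: v1 * v3 * v2
Normal form of the second expression: v1 * v3 * v2
Same normal form: equal.


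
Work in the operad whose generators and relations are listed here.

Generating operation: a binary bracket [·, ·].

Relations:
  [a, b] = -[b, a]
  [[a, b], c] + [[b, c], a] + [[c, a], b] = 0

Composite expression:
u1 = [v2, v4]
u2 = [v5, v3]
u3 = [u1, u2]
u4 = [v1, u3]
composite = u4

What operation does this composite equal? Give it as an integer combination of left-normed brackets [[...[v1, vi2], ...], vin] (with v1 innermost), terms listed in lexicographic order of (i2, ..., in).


-[[[[v1, v2], v4], v3], v5] + [[[[v1, v2], v4], v5], v3] + [[[[v1, v3], v5], v2], v4] - [[[[v1, v3], v5], v4], v2] + [[[[v1, v4], v2], v3], v5] - [[[[v1, v4], v2], v5], v3] - [[[[v1, v5], v3], v2], v4] + [[[[v1, v5], v3], v4], v2]

Expand each bracket as ab - ba; the v1-initial words give the coefficients.
Composite bracket: [v1, [[v2, v4], [v5, v3]]]
Applying ab - ba throughout gives 16 signed words (2^4 = 16).
Keep just the words that open with v1:
  from v1v2v4v3v5, sign -1: term -[[[[v1, v2], v4], v3], v5]
  from v1v2v4v5v3, sign +1: term +[[[[v1, v2], v4], v5], v3]
  from v1v3v5v2v4, sign +1: term +[[[[v1, v3], v5], v2], v4]
  from v1v3v5v4v2, sign -1: term -[[[[v1, v3], v5], v4], v2]
  from v1v4v2v3v5, sign +1: term +[[[[v1, v4], v2], v3], v5]
  from v1v4v2v5v3, sign -1: term -[[[[v1, v4], v2], v5], v3]
  from v1v5v3v2v4, sign -1: term -[[[[v1, v5], v3], v2], v4]
  from v1v5v3v4v2, sign +1: term +[[[[v1, v5], v3], v4], v2]


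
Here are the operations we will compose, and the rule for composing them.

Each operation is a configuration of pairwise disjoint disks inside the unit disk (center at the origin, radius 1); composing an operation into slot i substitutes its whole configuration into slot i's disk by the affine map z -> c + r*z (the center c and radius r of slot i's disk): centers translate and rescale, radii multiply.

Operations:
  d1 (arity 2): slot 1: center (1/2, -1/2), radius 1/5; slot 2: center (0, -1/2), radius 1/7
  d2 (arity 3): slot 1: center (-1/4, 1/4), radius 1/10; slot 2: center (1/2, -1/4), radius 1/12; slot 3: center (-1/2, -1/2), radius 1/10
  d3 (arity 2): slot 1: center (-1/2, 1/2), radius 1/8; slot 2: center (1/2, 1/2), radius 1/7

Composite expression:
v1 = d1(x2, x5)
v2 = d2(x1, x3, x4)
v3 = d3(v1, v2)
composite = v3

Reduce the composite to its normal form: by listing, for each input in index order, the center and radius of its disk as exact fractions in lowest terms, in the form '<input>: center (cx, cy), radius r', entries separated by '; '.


x1: center (13/28, 15/28), radius 1/70; x2: center (-7/16, 7/16), radius 1/40; x3: center (4/7, 13/28), radius 1/84; x4: center (3/7, 3/7), radius 1/70; x5: center (-1/2, 7/16), radius 1/56

Follow each x-input down from d3: c' goes to c + r*c', radius to r*r'.
input x2: applying the 2 nested substitutions gives center (-7/16, 7/16), radius 1/40
input x5: applying the 2 nested substitutions gives center (-1/2, 7/16), radius 1/56
input x1: applying the 2 nested substitutions gives center (13/28, 15/28), radius 1/70
input x3: applying the 2 nested substitutions gives center (4/7, 13/28), radius 1/84
input x4: applying the 2 nested substitutions gives center (3/7, 3/7), radius 1/70


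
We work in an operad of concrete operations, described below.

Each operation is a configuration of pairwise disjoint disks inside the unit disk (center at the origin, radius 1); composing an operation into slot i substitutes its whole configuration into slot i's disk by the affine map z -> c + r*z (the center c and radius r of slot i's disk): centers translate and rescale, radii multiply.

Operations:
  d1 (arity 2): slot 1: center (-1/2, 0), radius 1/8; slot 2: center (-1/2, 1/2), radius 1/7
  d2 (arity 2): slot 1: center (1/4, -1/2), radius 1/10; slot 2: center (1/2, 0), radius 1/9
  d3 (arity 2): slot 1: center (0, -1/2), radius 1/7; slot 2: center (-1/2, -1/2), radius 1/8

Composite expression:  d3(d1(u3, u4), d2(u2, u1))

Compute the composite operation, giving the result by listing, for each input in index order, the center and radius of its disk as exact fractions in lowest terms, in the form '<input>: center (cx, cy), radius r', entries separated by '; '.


u1: center (-7/16, -1/2), radius 1/72; u2: center (-15/32, -9/16), radius 1/80; u3: center (-1/14, -1/2), radius 1/56; u4: center (-1/14, -3/7), radius 1/49


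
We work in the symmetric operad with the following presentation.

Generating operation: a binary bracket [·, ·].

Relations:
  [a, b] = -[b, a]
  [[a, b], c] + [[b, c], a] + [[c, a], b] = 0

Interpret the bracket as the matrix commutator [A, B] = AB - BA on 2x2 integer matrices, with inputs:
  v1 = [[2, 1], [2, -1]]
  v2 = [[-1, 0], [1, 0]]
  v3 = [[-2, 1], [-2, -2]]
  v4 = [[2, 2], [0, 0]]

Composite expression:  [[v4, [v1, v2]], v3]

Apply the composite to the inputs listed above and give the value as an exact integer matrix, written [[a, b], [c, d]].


[v1, v2] = [[1, 1], [-5, -1]]
[v4, [v1, v2]] = [[-10, -2], [10, 10]]
[[v4, [v1, v2]], v3] = [[-6, -20], [-40, 6]]

[[-6, -20], [-40, 6]]


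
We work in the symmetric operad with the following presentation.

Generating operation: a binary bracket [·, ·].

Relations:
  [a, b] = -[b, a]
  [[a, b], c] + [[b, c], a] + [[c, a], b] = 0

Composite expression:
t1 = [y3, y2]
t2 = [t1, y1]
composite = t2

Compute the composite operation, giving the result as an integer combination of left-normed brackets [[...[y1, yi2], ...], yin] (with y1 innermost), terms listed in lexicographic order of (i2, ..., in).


[[y1, y2], y3] - [[y1, y3], y2]

Antisymmetry and Jacobi reduce to y1-anchored left-normed brackets.
Composite bracket: [[y3, y2], y1]
Applying ab - ba throughout gives 4 signed words (2^2 = 4).
Coefficients come from the y1-initial words:
  y1y2y3 appears with sign +1, giving the term +[[y1, y2], y3]
  y1y3y2 appears with sign -1, giving the term -[[y1, y3], y2]


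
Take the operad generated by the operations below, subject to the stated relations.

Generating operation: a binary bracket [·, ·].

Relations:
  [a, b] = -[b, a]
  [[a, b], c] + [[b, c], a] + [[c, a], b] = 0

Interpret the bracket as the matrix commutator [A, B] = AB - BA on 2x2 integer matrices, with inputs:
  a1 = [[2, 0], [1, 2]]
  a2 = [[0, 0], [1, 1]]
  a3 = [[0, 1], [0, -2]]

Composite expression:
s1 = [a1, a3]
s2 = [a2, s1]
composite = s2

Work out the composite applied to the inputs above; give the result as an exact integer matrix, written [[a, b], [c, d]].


[a1, a3] = [[-1, 0], [2, 1]]
[a2, [a1, a3]] = [[0, 0], [0, 0]]

[[0, 0], [0, 0]]


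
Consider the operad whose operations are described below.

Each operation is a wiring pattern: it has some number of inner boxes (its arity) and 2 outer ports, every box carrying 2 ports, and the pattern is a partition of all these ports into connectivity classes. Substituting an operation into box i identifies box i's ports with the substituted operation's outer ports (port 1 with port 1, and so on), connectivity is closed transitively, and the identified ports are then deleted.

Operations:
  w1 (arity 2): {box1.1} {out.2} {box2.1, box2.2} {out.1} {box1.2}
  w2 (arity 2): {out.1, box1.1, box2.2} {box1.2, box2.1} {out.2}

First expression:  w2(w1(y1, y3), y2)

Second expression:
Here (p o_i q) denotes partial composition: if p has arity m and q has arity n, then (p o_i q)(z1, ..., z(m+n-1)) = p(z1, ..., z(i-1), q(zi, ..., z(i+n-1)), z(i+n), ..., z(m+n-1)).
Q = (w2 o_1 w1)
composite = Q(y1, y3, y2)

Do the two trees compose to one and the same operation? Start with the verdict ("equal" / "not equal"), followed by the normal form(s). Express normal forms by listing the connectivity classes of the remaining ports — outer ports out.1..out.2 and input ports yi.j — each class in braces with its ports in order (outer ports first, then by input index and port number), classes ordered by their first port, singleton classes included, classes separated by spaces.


equal; the common form is {out.1, y2.2} {out.2} {y1.1} {y1.2} {y2.1} {y3.1, y3.2}


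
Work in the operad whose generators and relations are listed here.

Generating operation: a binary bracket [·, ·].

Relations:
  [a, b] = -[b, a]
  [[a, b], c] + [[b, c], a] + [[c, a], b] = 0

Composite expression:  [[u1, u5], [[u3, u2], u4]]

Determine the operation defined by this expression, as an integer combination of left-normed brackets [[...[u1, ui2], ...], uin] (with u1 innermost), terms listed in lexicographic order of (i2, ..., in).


-[[[[u1, u5], u2], u3], u4] + [[[[u1, u5], u3], u2], u4] + [[[[u1, u5], u4], u2], u3] - [[[[u1, u5], u4], u3], u2]

In the tensor algebra, words opening u1 carry the u1-anchored form.
Composite bracket: [[u1, u5], [[u3, u2], u4]]
The bracket unfolds into 16 signed words via [a, b] = ab - ba (2^4 = 16).
The u1-initial words carry the normal form:
  u1u5u2u3u4 appears with sign -1, giving the term -[[[[u1, u5], u2], u3], u4]
  u1u5u3u2u4 appears with sign +1, giving the term +[[[[u1, u5], u3], u2], u4]
  u1u5u4u2u3 appears with sign +1, giving the term +[[[[u1, u5], u4], u2], u3]
  u1u5u4u3u2 appears with sign -1, giving the term -[[[[u1, u5], u4], u3], u2]


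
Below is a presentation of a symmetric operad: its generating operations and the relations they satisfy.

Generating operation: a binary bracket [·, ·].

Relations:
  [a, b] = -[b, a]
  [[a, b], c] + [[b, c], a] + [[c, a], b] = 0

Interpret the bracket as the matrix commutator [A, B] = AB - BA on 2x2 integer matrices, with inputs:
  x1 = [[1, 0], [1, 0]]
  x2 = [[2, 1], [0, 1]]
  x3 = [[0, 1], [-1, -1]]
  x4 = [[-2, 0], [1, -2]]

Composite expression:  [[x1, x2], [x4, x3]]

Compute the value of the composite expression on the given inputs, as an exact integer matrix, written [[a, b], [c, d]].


[x1, x2] = [[-1, 1], [1, 1]]
[x4, x3] = [[-1, 0], [1, 1]]
[[x1, x2], [x4, x3]] = [[1, 2], [0, -1]]

[[1, 2], [0, -1]]


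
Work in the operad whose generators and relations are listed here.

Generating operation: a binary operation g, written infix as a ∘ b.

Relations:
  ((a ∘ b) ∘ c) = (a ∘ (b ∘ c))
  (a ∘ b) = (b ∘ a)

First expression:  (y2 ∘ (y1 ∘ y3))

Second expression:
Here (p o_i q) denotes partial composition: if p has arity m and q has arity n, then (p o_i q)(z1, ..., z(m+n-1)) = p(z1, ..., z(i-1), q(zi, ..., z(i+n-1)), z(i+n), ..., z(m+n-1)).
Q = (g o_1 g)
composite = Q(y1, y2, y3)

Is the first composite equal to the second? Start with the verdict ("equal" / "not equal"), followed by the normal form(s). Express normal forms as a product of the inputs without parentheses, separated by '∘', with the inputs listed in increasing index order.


equal — both sides give y1 ∘ y2 ∘ y3

Normal form of the first expression: y1 ∘ y2 ∘ y3
Normal form of the second expression: y1 ∘ y2 ∘ y3
One common form — equal.


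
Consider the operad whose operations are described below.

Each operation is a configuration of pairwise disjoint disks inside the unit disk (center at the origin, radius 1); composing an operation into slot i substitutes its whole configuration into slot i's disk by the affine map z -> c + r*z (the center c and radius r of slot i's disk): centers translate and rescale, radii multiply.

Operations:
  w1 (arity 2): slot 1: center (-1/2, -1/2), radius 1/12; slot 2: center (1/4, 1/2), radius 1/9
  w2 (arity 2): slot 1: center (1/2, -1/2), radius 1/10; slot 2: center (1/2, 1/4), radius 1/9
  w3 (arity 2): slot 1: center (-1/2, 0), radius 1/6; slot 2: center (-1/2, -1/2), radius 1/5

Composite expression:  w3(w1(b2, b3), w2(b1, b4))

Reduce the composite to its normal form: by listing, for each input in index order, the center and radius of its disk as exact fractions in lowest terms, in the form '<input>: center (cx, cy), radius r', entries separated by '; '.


b1: center (-2/5, -3/5), radius 1/50; b2: center (-7/12, -1/12), radius 1/72; b3: center (-11/24, 1/12), radius 1/54; b4: center (-2/5, -9/20), radius 1/45

Each b-disk chains the slot maps above it in w3; radii multiply.
b2 passes through 2 substitutions, ending at center (-7/12, -1/12), radius 1/72
b3 passes through 2 substitutions, ending at center (-11/24, 1/12), radius 1/54
b1 passes through 2 substitutions, ending at center (-2/5, -3/5), radius 1/50
b4 passes through 2 substitutions, ending at center (-2/5, -9/20), radius 1/45


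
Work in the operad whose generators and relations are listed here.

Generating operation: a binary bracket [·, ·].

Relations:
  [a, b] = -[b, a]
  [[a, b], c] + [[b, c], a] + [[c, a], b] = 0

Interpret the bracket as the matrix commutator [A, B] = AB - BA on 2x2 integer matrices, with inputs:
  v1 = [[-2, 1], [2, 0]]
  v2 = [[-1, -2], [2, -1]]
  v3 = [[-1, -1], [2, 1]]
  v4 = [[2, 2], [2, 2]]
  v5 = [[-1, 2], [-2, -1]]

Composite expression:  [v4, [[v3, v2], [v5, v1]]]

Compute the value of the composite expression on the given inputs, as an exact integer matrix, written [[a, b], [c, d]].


[v3, v2] = [[2, 4], [4, -2]]
[v5, v1] = [[6, 4], [4, -6]]
[[v3, v2], [v5, v1]] = [[0, -32], [32, 0]]
[v4, [[v3, v2], [v5, v1]]] = [[128, 0], [0, -128]]

[[128, 0], [0, -128]]


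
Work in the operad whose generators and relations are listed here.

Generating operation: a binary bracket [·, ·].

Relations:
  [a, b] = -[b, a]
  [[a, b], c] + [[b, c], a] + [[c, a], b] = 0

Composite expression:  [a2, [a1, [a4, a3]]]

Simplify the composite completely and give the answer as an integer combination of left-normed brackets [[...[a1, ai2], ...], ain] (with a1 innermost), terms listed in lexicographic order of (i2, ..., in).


A multilinear Lie element is pinned by a1-initial words (a1 innermost).
Composite bracket: [a2, [a1, [a4, a3]]]
Applying ab - ba throughout gives 8 signed words (2^3 = 8).
Coefficients come from the a1-initial words:
  a1a3a4a2 (sign +1) contributes +[[[a1, a3], a4], a2]
  a1a4a3a2 (sign -1) contributes -[[[a1, a4], a3], a2]

[[[a1, a3], a4], a2] - [[[a1, a4], a3], a2]


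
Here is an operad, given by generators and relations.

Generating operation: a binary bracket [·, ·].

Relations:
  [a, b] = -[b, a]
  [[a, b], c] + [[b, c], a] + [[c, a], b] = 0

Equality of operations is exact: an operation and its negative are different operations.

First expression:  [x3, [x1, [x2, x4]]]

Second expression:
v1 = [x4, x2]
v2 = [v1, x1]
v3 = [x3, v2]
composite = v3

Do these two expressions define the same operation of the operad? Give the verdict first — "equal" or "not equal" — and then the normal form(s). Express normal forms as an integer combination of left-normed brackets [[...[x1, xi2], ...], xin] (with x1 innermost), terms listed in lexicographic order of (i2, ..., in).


equal — both sides give -[[[x1, x2], x4], x3] + [[[x1, x4], x2], x3]

In normal form, the first expression is -[[[x1, x2], x4], x3] + [[[x1, x4], x2], x3]
In normal form, the second expression is -[[[x1, x2], x4], x3] + [[[x1, x4], x2], x3]
The forms coincide; equal.


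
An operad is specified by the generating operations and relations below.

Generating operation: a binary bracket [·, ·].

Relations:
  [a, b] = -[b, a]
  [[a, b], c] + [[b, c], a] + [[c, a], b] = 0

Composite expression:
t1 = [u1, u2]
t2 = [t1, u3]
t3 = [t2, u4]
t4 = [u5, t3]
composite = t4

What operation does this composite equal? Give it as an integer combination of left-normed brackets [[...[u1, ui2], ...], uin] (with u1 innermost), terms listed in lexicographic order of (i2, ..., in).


-[[[[u1, u2], u3], u4], u5]

Skip Jacobi rewriting: expand, keep u1-initial words, read off terms.
Composite bracket: [u5, [[[u1, u2], u3], u4]]
Full expansion: 16 signed words from ab - ba (2^4 = 16).
The u1-initial words carry the normal form:
  sign of u1u2u3u4u5 is -1, so it contributes -[[[[u1, u2], u3], u4], u5]


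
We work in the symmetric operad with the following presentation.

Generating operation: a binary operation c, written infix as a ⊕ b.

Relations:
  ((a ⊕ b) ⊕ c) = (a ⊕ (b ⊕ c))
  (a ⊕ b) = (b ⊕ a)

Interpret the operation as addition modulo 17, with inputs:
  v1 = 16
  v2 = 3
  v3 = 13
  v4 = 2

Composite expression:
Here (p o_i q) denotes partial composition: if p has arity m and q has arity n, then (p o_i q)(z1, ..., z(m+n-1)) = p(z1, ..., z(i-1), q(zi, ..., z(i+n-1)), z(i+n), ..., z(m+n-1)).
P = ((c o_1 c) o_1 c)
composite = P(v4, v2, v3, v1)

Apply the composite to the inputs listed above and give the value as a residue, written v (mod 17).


0 (mod 17)

(v4 ⊕ v2) = 5
((v4 ⊕ v2) ⊕ v3) = 1
(((v4 ⊕ v2) ⊕ v3) ⊕ v1) = 0


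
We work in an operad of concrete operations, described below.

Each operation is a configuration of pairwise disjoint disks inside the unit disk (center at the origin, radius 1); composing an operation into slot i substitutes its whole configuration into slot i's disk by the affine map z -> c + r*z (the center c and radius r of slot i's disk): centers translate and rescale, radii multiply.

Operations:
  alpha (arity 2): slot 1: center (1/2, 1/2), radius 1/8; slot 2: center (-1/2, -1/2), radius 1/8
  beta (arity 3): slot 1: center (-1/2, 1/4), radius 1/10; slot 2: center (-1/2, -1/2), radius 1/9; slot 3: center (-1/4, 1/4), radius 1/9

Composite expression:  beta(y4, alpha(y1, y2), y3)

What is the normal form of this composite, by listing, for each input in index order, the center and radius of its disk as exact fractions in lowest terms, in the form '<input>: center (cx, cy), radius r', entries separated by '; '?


y1: center (-4/9, -4/9), radius 1/72; y2: center (-5/9, -5/9), radius 1/72; y3: center (-1/4, 1/4), radius 1/9; y4: center (-1/2, 1/4), radius 1/10

Nesting under beta composes maps z -> c + r*z down each y-path.
tracing y4 down its 1-map path: center (-1/2, 1/4), radius 1/10
tracing y1 down its 2-map path: center (-4/9, -4/9), radius 1/72
tracing y2 down its 2-map path: center (-5/9, -5/9), radius 1/72
tracing y3 down its 1-map path: center (-1/4, 1/4), radius 1/9


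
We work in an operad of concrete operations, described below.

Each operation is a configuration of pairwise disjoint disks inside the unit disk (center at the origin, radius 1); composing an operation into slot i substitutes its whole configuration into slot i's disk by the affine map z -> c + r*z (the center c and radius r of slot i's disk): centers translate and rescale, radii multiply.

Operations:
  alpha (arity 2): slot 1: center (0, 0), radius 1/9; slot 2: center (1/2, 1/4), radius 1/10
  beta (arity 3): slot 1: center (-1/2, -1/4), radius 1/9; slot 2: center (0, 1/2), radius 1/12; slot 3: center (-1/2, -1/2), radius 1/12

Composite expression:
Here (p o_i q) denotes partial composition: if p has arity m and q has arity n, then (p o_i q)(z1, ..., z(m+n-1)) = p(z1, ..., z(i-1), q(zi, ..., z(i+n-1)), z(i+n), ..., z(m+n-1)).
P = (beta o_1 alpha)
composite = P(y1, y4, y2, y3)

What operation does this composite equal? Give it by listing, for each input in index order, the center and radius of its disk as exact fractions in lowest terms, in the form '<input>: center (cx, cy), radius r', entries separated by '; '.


Each y-disk chains the slot maps above it in beta; radii multiply.
for y1, the 2-step affine chain lands on center (-1/2, -1/4), radius 1/81
for y4, the 2-step affine chain lands on center (-4/9, -2/9), radius 1/90
for y2, the 1-step affine chain lands on center (0, 1/2), radius 1/12
for y3, the 1-step affine chain lands on center (-1/2, -1/2), radius 1/12

y1: center (-1/2, -1/4), radius 1/81; y2: center (0, 1/2), radius 1/12; y3: center (-1/2, -1/2), radius 1/12; y4: center (-4/9, -2/9), radius 1/90
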